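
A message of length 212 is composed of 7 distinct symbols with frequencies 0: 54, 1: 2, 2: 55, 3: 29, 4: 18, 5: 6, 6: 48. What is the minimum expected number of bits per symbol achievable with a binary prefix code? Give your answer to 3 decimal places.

Probabilities are the counts divided by 212.
Repeatedly combine the two least-probable nodes; the expected code length is the sum of the merged weights.
merge 1/106 + 3/106 → 2/53
merge 2/53 + 9/106 → 13/106
merge 13/106 + 29/212 → 55/212
merge 12/53 + 27/106 → 51/106
merge 55/212 + 55/212 → 55/106
merge 51/106 + 55/106 → 1
L = 2/53 + 13/106 + 55/212 + 51/106 + 55/106 + 1 = 513/212 ≈ 2.420 bits/symbol.

2.420 bits/symbol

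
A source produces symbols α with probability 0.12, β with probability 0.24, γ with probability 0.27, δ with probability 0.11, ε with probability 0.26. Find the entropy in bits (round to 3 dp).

2.227 bits

H = −Σ pᵢ log₂ pᵢ.
−0.12·log₂(0.12) = 0.3671
−0.24·log₂(0.24) = 0.4941
−0.27·log₂(0.27) = 0.5100
−0.11·log₂(0.11) = 0.3503
−0.26·log₂(0.26) = 0.5053
Sum ≈ 2.2268 → 2.227 bits.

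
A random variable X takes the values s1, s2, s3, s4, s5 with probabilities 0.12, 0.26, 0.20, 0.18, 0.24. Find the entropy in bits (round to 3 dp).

H = −Σ pᵢ log₂ pᵢ.
−0.12·log₂(0.12) = 0.3671
−0.26·log₂(0.26) = 0.5053
−0.20·log₂(0.20) = 0.4644
−0.18·log₂(0.18) = 0.4453
−0.24·log₂(0.24) = 0.4941
Sum ≈ 2.2762 → 2.276 bits.

2.276 bits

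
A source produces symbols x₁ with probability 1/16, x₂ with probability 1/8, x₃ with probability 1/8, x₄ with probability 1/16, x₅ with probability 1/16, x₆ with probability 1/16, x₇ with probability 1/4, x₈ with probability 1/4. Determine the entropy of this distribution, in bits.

2.75 bits

Each probability is a power of 1/2, so log₂(1/p) is an integer.
H = Σ p·log₂(1/p) = 1/16·4 + 1/8·3 + 1/8·3 + 1/16·4 + 1/16·4 + 1/16·4 + 1/4·2 + 1/4·2 = 2.75 bits.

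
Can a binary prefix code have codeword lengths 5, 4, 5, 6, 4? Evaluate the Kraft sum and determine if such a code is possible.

0.203125; yes

With common denominator 2^6 = 64: Σ 2^(−ℓᵢ) = 2/64 + 4/64 + 2/64 + 1/64 + 4/64 = 13/64 = 0.203125.
Kraft's inequality requires Σ ≤ 1; here Σ = 0.203125 ≤ 1, so such a prefix code exists.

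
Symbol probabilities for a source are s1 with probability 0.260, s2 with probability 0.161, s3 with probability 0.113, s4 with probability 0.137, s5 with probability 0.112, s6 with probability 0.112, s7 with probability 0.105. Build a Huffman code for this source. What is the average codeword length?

2.74 bits/symbol

Repeatedly combine the two least-probable nodes; the expected code length is the sum of the merged weights.
merge 21/200 + 14/125 → 217/1000
merge 14/125 + 113/1000 → 9/40
merge 137/1000 + 161/1000 → 149/500
merge 217/1000 + 9/40 → 221/500
merge 13/50 + 149/500 → 279/500
merge 221/500 + 279/500 → 1
L = 217/1000 + 9/40 + 149/500 + 221/500 + 279/500 + 1 = 137/50 = 2.74 bits/symbol.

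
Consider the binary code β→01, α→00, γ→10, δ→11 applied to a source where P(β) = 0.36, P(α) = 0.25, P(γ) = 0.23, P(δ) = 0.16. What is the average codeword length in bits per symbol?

2 bits/symbol

L̄ = Σ pᵢ·ℓᵢ = 0.36·2 + 0.25·2 + 0.23·2 + 0.16·2 = 2 bits/symbol.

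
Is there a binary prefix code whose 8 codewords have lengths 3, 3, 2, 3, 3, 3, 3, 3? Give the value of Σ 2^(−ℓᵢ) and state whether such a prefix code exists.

With common denominator 2^3 = 8: Σ 2^(−ℓᵢ) = 1/8 + 1/8 + 2/8 + 1/8 + 1/8 + 1/8 + 1/8 + 1/8 = 9/8 = 1.125.
Kraft's inequality requires Σ ≤ 1; here Σ = 1.125 > 1, so no such prefix code exists.

1.125; no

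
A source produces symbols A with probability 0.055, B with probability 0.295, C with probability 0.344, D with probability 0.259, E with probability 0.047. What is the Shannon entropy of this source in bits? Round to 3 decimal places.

H = −Σ pᵢ log₂ pᵢ.
−0.055·log₂(0.055) = 0.2301
−0.295·log₂(0.295) = 0.5196
−0.344·log₂(0.344) = 0.5296
−0.259·log₂(0.259) = 0.5048
−0.047·log₂(0.047) = 0.2073
Sum ≈ 1.9914 → 1.991 bits.

1.991 bits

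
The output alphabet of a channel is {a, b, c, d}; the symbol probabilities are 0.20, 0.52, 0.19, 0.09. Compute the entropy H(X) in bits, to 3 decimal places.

1.723 bits

H = −Σ pᵢ log₂ pᵢ.
−0.20·log₂(0.20) = 0.4644
−0.52·log₂(0.52) = 0.4906
−0.19·log₂(0.19) = 0.4552
−0.09·log₂(0.09) = 0.3127
Sum ≈ 1.7228 → 1.723 bits.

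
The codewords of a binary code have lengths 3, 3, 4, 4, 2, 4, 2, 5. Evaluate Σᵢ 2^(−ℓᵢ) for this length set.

With common denominator 2^5 = 32: Σ 2^(−ℓᵢ) = 4/32 + 4/32 + 2/32 + 2/32 + 8/32 + 2/32 + 8/32 + 1/32 = 31/32 = 0.96875.

0.96875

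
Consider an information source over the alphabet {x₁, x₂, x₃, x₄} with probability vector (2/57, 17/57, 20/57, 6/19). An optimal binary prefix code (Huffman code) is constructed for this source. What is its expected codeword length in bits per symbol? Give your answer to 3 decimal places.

1.982 bits/symbol

Repeatedly combine the two least-probable nodes; the expected code length is the sum of the merged weights.
merge 2/57 + 17/57 → 1/3
merge 6/19 + 1/3 → 37/57
merge 20/57 + 37/57 → 1
L = 1/3 + 37/57 + 1 = 113/57 ≈ 1.982 bits/symbol.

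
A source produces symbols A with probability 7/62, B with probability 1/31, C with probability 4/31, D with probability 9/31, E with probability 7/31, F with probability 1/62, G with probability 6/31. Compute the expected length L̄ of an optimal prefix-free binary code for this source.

Repeatedly combine the two least-probable nodes; the expected code length is the sum of the merged weights.
merge 1/62 + 1/31 → 3/62
merge 3/62 + 7/62 → 5/31
merge 4/31 + 5/31 → 9/31
merge 6/31 + 7/31 → 13/31
merge 9/31 + 9/31 → 18/31
merge 13/31 + 18/31 → 1
L = 3/62 + 5/31 + 9/31 + 13/31 + 18/31 + 1 = 5/2 = 2.5 bits/symbol.

2.5 bits/symbol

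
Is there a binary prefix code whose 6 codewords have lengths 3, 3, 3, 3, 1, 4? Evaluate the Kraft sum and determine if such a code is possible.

With common denominator 2^4 = 16: Σ 2^(−ℓᵢ) = 2/16 + 2/16 + 2/16 + 2/16 + 8/16 + 1/16 = 17/16 = 1.0625.
Kraft's inequality requires Σ ≤ 1; here Σ = 1.0625 > 1, so no such prefix code exists.

1.0625; no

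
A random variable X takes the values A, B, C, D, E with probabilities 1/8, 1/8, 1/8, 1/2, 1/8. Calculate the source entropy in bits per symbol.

Each probability is a power of 1/2, so log₂(1/p) is an integer.
H = Σ p·log₂(1/p) = 1/8·3 + 1/8·3 + 1/8·3 + 1/2·1 + 1/8·3 = 2 bits.

2 bits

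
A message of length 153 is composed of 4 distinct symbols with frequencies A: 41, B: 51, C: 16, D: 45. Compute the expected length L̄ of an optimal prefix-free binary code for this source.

2 bits/symbol

Probabilities are the counts divided by 153.
Repeatedly combine the two least-probable nodes; the expected code length is the sum of the merged weights.
merge 16/153 + 41/153 → 19/51
merge 5/17 + 1/3 → 32/51
merge 19/51 + 32/51 → 1
L = 19/51 + 32/51 + 1 = 2 bits/symbol.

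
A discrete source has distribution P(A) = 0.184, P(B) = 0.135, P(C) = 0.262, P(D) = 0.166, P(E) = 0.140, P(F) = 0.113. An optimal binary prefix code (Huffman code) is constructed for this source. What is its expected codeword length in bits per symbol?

2.554 bits/symbol

Repeatedly combine the two least-probable nodes; the expected code length is the sum of the merged weights.
merge 113/1000 + 27/200 → 31/125
merge 7/50 + 83/500 → 153/500
merge 23/125 + 31/125 → 54/125
merge 131/500 + 153/500 → 71/125
merge 54/125 + 71/125 → 1
L = 31/125 + 153/500 + 54/125 + 71/125 + 1 = 1277/500 = 2.554 bits/symbol.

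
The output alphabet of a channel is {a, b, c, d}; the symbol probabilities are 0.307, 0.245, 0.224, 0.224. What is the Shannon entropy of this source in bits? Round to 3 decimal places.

1.987 bits

H = −Σ pᵢ log₂ pᵢ.
−0.307·log₂(0.307) = 0.5230
−0.245·log₂(0.245) = 0.4971
−0.224·log₂(0.224) = 0.4835
−0.224·log₂(0.224) = 0.4835
Sum ≈ 1.9871 → 1.987 bits.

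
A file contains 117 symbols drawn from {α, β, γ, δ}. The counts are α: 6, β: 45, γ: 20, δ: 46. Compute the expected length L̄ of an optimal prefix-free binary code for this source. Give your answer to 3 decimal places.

Probabilities are the counts divided by 117.
Repeatedly combine the two least-probable nodes; the expected code length is the sum of the merged weights.
merge 2/39 + 20/117 → 2/9
merge 2/9 + 5/13 → 71/117
merge 46/117 + 71/117 → 1
L = 2/9 + 71/117 + 1 = 214/117 ≈ 1.829 bits/symbol.

1.829 bits/symbol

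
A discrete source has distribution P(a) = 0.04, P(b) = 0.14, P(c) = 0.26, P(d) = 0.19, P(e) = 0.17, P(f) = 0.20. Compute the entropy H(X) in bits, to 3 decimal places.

2.442 bits

H = −Σ pᵢ log₂ pᵢ.
−0.04·log₂(0.04) = 0.1858
−0.14·log₂(0.14) = 0.3971
−0.26·log₂(0.26) = 0.5053
−0.19·log₂(0.19) = 0.4552
−0.17·log₂(0.17) = 0.4346
−0.20·log₂(0.20) = 0.4644
Sum ≈ 2.4424 → 2.442 bits.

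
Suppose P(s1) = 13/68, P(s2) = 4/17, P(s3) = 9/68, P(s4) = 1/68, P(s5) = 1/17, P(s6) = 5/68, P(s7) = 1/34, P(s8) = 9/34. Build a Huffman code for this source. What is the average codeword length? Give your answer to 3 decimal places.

2.632 bits/symbol

Repeatedly combine the two least-probable nodes; the expected code length is the sum of the merged weights.
merge 1/68 + 1/34 → 3/68
merge 3/68 + 1/17 → 7/68
merge 5/68 + 7/68 → 3/17
merge 9/68 + 3/17 → 21/68
merge 13/68 + 4/17 → 29/68
merge 9/34 + 21/68 → 39/68
merge 29/68 + 39/68 → 1
L = 3/68 + 7/68 + 3/17 + 21/68 + 29/68 + 39/68 + 1 = 179/68 ≈ 2.632 bits/symbol.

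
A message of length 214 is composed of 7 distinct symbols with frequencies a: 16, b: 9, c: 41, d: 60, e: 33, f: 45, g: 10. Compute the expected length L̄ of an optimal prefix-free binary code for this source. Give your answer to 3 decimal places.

2.570 bits/symbol

Probabilities are the counts divided by 214.
Repeatedly combine the two least-probable nodes; the expected code length is the sum of the merged weights.
merge 9/214 + 5/107 → 19/214
merge 8/107 + 19/214 → 35/214
merge 33/214 + 35/214 → 34/107
merge 41/214 + 45/214 → 43/107
merge 30/107 + 34/107 → 64/107
merge 43/107 + 64/107 → 1
L = 19/214 + 35/214 + 34/107 + 43/107 + 64/107 + 1 = 275/107 ≈ 2.570 bits/symbol.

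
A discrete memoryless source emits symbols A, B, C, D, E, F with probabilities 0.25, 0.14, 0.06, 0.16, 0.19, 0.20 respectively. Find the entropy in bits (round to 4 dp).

2.4833 bits

H = −Σ pᵢ log₂ pᵢ.
−0.25·log₂(0.25) = 0.5000
−0.14·log₂(0.14) = 0.3971
−0.06·log₂(0.06) = 0.2435
−0.16·log₂(0.16) = 0.4230
−0.19·log₂(0.19) = 0.4552
−0.20·log₂(0.20) = 0.4644
Sum ≈ 2.4833 → 2.4833 bits.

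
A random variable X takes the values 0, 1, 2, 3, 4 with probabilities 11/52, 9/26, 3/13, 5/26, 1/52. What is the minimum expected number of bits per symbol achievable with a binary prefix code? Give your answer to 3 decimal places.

Repeatedly combine the two least-probable nodes; the expected code length is the sum of the merged weights.
merge 1/52 + 5/26 → 11/52
merge 11/52 + 11/52 → 11/26
merge 3/13 + 9/26 → 15/26
merge 11/26 + 15/26 → 1
L = 11/52 + 11/26 + 15/26 + 1 = 115/52 ≈ 2.212 bits/symbol.

2.212 bits/symbol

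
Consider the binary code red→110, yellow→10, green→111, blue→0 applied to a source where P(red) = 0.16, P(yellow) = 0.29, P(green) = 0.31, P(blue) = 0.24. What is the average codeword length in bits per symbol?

2.23 bits/symbol

L̄ = Σ pᵢ·ℓᵢ = 0.16·3 + 0.29·2 + 0.31·3 + 0.24·1 = 2.23 bits/symbol.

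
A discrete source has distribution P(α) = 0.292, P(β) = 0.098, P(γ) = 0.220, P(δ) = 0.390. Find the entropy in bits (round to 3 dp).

1.857 bits

H = −Σ pᵢ log₂ pᵢ.
−0.292·log₂(0.292) = 0.5186
−0.098·log₂(0.098) = 0.3284
−0.220·log₂(0.220) = 0.4806
−0.390·log₂(0.390) = 0.5298
Sum ≈ 1.8574 → 1.857 bits.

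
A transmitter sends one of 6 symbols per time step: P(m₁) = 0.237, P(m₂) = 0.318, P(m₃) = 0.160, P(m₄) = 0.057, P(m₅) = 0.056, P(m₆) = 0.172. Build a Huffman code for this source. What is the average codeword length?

Repeatedly combine the two least-probable nodes; the expected code length is the sum of the merged weights.
merge 7/125 + 57/1000 → 113/1000
merge 113/1000 + 4/25 → 273/1000
merge 43/250 + 237/1000 → 409/1000
merge 273/1000 + 159/500 → 591/1000
merge 409/1000 + 591/1000 → 1
L = 113/1000 + 273/1000 + 409/1000 + 591/1000 + 1 = 1193/500 = 2.386 bits/symbol.

2.386 bits/symbol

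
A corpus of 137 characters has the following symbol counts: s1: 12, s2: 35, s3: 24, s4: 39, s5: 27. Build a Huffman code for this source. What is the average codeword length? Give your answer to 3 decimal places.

Probabilities are the counts divided by 137.
Repeatedly combine the two least-probable nodes; the expected code length is the sum of the merged weights.
merge 12/137 + 24/137 → 36/137
merge 27/137 + 35/137 → 62/137
merge 36/137 + 39/137 → 75/137
merge 62/137 + 75/137 → 1
L = 36/137 + 62/137 + 75/137 + 1 = 310/137 ≈ 2.263 bits/symbol.

2.263 bits/symbol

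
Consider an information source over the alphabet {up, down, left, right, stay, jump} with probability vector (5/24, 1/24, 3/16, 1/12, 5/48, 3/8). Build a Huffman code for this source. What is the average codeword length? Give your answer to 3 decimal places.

Repeatedly combine the two least-probable nodes; the expected code length is the sum of the merged weights.
merge 1/24 + 1/12 → 1/8
merge 5/48 + 1/8 → 11/48
merge 3/16 + 5/24 → 19/48
merge 11/48 + 3/8 → 29/48
merge 19/48 + 29/48 → 1
L = 1/8 + 11/48 + 19/48 + 29/48 + 1 = 113/48 ≈ 2.354 bits/symbol.

2.354 bits/symbol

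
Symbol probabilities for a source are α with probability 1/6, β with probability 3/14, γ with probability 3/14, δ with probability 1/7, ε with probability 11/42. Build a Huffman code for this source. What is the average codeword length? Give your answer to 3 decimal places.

2.310 bits/symbol

Repeatedly combine the two least-probable nodes; the expected code length is the sum of the merged weights.
merge 1/7 + 1/6 → 13/42
merge 3/14 + 3/14 → 3/7
merge 11/42 + 13/42 → 4/7
merge 3/7 + 4/7 → 1
L = 13/42 + 3/7 + 4/7 + 1 = 97/42 ≈ 2.310 bits/symbol.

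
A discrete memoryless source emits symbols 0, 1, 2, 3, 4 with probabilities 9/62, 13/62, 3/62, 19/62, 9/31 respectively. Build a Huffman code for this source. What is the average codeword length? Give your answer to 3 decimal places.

2.194 bits/symbol

Repeatedly combine the two least-probable nodes; the expected code length is the sum of the merged weights.
merge 3/62 + 9/62 → 6/31
merge 6/31 + 13/62 → 25/62
merge 9/31 + 19/62 → 37/62
merge 25/62 + 37/62 → 1
L = 6/31 + 25/62 + 37/62 + 1 = 68/31 ≈ 2.194 bits/symbol.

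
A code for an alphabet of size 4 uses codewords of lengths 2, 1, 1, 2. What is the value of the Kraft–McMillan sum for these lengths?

1.5

With common denominator 2^2 = 4: Σ 2^(−ℓᵢ) = 1/4 + 2/4 + 2/4 + 1/4 = 6/4 = 1.5.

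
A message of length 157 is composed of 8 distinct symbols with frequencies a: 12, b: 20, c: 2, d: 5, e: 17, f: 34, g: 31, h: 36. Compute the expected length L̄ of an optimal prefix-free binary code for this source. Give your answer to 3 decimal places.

2.720 bits/symbol

Probabilities are the counts divided by 157.
Repeatedly combine the two least-probable nodes; the expected code length is the sum of the merged weights.
merge 2/157 + 5/157 → 7/157
merge 7/157 + 12/157 → 19/157
merge 17/157 + 19/157 → 36/157
merge 20/157 + 31/157 → 51/157
merge 34/157 + 36/157 → 70/157
merge 36/157 + 51/157 → 87/157
merge 70/157 + 87/157 → 1
L = 7/157 + 19/157 + 36/157 + 51/157 + 70/157 + 87/157 + 1 = 427/157 ≈ 2.720 bits/symbol.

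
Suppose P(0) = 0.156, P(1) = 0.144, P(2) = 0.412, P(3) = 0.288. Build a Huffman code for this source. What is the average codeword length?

Repeatedly combine the two least-probable nodes; the expected code length is the sum of the merged weights.
merge 18/125 + 39/250 → 3/10
merge 36/125 + 3/10 → 147/250
merge 103/250 + 147/250 → 1
L = 3/10 + 147/250 + 1 = 236/125 = 1.888 bits/symbol.

1.888 bits/symbol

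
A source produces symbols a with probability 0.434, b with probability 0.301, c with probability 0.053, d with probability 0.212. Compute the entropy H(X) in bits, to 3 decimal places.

H = −Σ pᵢ log₂ pᵢ.
−0.434·log₂(0.434) = 0.5226
−0.301·log₂(0.301) = 0.5214
−0.053·log₂(0.053) = 0.2246
−0.212·log₂(0.212) = 0.4744
Sum ≈ 1.7431 → 1.743 bits.

1.743 bits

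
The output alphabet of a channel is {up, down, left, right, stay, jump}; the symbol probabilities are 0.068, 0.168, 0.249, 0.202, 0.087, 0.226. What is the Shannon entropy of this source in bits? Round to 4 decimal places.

H = −Σ pᵢ log₂ pᵢ.
−0.068·log₂(0.068) = 0.2637
−0.168·log₂(0.168) = 0.4323
−0.249·log₂(0.249) = 0.4994
−0.202·log₂(0.202) = 0.4661
−0.087·log₂(0.087) = 0.3065
−0.226·log₂(0.226) = 0.4849
Sum ≈ 2.4530 → 2.4530 bits.

2.4530 bits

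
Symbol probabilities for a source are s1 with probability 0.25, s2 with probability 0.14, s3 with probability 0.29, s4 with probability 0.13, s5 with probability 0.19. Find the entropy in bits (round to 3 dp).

H = −Σ pᵢ log₂ pᵢ.
−0.25·log₂(0.25) = 0.5000
−0.14·log₂(0.14) = 0.3971
−0.29·log₂(0.29) = 0.5179
−0.13·log₂(0.13) = 0.3826
−0.19·log₂(0.19) = 0.4552
Sum ≈ 2.2529 → 2.253 bits.

2.253 bits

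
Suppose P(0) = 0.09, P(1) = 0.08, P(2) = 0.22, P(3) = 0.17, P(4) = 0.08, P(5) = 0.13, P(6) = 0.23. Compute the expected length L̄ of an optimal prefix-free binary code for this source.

Repeatedly combine the two least-probable nodes; the expected code length is the sum of the merged weights.
merge 2/25 + 2/25 → 4/25
merge 9/100 + 13/100 → 11/50
merge 4/25 + 17/100 → 33/100
merge 11/50 + 11/50 → 11/25
merge 23/100 + 33/100 → 14/25
merge 11/25 + 14/25 → 1
L = 4/25 + 11/50 + 33/100 + 11/25 + 14/25 + 1 = 271/100 = 2.71 bits/symbol.

2.71 bits/symbol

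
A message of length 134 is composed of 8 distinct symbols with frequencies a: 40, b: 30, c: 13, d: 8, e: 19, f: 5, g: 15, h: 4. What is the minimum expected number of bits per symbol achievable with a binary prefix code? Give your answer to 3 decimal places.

Probabilities are the counts divided by 134.
Repeatedly combine the two least-probable nodes; the expected code length is the sum of the merged weights.
merge 2/67 + 5/134 → 9/134
merge 4/67 + 9/134 → 17/134
merge 13/134 + 15/134 → 14/67
merge 17/134 + 19/134 → 18/67
merge 14/67 + 15/67 → 29/67
merge 18/67 + 20/67 → 38/67
merge 29/67 + 38/67 → 1
L = 9/134 + 17/134 + 14/67 + 18/67 + 29/67 + 38/67 + 1 = 179/67 ≈ 2.672 bits/symbol.

2.672 bits/symbol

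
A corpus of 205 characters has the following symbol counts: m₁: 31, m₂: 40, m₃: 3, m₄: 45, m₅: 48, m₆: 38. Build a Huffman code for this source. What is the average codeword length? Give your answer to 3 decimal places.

Probabilities are the counts divided by 205.
Repeatedly combine the two least-probable nodes; the expected code length is the sum of the merged weights.
merge 3/205 + 31/205 → 34/205
merge 34/205 + 38/205 → 72/205
merge 8/41 + 9/41 → 17/41
merge 48/205 + 72/205 → 24/41
merge 17/41 + 24/41 → 1
L = 34/205 + 72/205 + 17/41 + 24/41 + 1 = 516/205 ≈ 2.517 bits/symbol.

2.517 bits/symbol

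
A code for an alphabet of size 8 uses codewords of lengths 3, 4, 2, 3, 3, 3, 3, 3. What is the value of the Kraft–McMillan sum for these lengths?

1.0625

With common denominator 2^4 = 16: Σ 2^(−ℓᵢ) = 2/16 + 1/16 + 4/16 + 2/16 + 2/16 + 2/16 + 2/16 + 2/16 = 17/16 = 1.0625.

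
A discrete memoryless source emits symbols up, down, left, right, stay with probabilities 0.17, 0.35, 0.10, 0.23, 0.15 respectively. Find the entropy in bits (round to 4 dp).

H = −Σ pᵢ log₂ pᵢ.
−0.17·log₂(0.17) = 0.4346
−0.35·log₂(0.35) = 0.5301
−0.10·log₂(0.10) = 0.3322
−0.23·log₂(0.23) = 0.4877
−0.15·log₂(0.15) = 0.4105
Sum ≈ 2.1951 → 2.1951 bits.

2.1951 bits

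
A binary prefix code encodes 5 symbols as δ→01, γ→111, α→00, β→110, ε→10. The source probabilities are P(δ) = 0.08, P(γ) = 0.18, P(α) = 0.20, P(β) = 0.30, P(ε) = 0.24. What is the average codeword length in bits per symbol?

2.48 bits/symbol

L̄ = Σ pᵢ·ℓᵢ = 0.08·2 + 0.18·3 + 0.20·2 + 0.30·3 + 0.24·2 = 2.48 bits/symbol.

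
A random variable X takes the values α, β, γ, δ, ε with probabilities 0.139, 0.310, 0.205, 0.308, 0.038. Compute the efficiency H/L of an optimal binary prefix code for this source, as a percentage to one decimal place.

Entropy H = −Σ p log₂ p ≈ 2.0908 bits.
Huffman merges: 19/500+139/1000→177/1000; 177/1000+41/200→191/500; 77/250+31/100→309/500; 191/500+309/500→1. L = 2177/1000 ≈ 2.1770.
Efficiency = H/L = 2.0908/2.1770 = 96.0%.

96.0%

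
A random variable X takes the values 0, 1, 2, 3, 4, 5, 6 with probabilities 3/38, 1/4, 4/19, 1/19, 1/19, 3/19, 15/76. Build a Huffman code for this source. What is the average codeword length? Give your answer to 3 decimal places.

Repeatedly combine the two least-probable nodes; the expected code length is the sum of the merged weights.
merge 1/19 + 1/19 → 2/19
merge 3/38 + 2/19 → 7/38
merge 3/19 + 7/38 → 13/38
merge 15/76 + 4/19 → 31/76
merge 1/4 + 13/38 → 45/76
merge 31/76 + 45/76 → 1
L = 2/19 + 7/38 + 13/38 + 31/76 + 45/76 + 1 = 50/19 ≈ 2.632 bits/symbol.

2.632 bits/symbol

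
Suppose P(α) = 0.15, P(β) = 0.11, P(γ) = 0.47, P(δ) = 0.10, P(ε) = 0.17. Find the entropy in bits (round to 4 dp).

2.0396 bits

H = −Σ pᵢ log₂ pᵢ.
−0.15·log₂(0.15) = 0.4105
−0.11·log₂(0.11) = 0.3503
−0.47·log₂(0.47) = 0.5120
−0.10·log₂(0.10) = 0.3322
−0.17·log₂(0.17) = 0.4346
Sum ≈ 2.0396 → 2.0396 bits.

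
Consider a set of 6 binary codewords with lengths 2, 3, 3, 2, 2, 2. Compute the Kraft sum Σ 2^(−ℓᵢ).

1.25

With common denominator 2^3 = 8: Σ 2^(−ℓᵢ) = 2/8 + 1/8 + 1/8 + 2/8 + 2/8 + 2/8 = 10/8 = 1.25.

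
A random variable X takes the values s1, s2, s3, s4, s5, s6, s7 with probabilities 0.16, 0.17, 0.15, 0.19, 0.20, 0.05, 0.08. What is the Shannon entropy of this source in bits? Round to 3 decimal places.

H = −Σ pᵢ log₂ pᵢ.
−0.16·log₂(0.16) = 0.4230
−0.17·log₂(0.17) = 0.4346
−0.15·log₂(0.15) = 0.4105
−0.19·log₂(0.19) = 0.4552
−0.20·log₂(0.20) = 0.4644
−0.05·log₂(0.05) = 0.2161
−0.08·log₂(0.08) = 0.2915
Sum ≈ 2.6954 → 2.695 bits.

2.695 bits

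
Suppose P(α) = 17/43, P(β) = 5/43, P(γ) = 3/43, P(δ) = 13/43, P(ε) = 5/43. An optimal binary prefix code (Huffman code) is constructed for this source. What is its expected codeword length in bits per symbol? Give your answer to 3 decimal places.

2.093 bits/symbol

Repeatedly combine the two least-probable nodes; the expected code length is the sum of the merged weights.
merge 3/43 + 5/43 → 8/43
merge 5/43 + 8/43 → 13/43
merge 13/43 + 13/43 → 26/43
merge 17/43 + 26/43 → 1
L = 8/43 + 13/43 + 26/43 + 1 = 90/43 ≈ 2.093 bits/symbol.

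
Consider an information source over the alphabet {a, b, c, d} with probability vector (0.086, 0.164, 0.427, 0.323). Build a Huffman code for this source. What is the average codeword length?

Repeatedly combine the two least-probable nodes; the expected code length is the sum of the merged weights.
merge 43/500 + 41/250 → 1/4
merge 1/4 + 323/1000 → 573/1000
merge 427/1000 + 573/1000 → 1
L = 1/4 + 573/1000 + 1 = 1823/1000 = 1.823 bits/symbol.

1.823 bits/symbol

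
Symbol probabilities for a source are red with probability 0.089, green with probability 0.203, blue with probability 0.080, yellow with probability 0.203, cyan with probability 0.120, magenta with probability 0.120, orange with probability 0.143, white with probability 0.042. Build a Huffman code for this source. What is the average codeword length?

2.919 bits/symbol

Repeatedly combine the two least-probable nodes; the expected code length is the sum of the merged weights.
merge 21/500 + 2/25 → 61/500
merge 89/1000 + 3/25 → 209/1000
merge 3/25 + 61/500 → 121/500
merge 143/1000 + 203/1000 → 173/500
merge 203/1000 + 209/1000 → 103/250
merge 121/500 + 173/500 → 147/250
merge 103/250 + 147/250 → 1
L = 61/500 + 209/1000 + 121/500 + 173/500 + 103/250 + 147/250 + 1 = 2919/1000 = 2.919 bits/symbol.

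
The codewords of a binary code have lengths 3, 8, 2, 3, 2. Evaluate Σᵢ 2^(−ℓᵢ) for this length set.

With common denominator 2^8 = 256: Σ 2^(−ℓᵢ) = 32/256 + 1/256 + 64/256 + 32/256 + 64/256 = 193/256 = 0.75390625.

0.75390625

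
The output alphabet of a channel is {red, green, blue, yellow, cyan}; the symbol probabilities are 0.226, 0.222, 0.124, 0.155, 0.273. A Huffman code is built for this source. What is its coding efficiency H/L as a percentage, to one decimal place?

99.5%

Entropy H = −Σ p log₂ p ≈ 2.2686 bits.
Huffman merges: 31/250+31/200→279/1000; 111/500+113/500→56/125; 273/1000+279/1000→69/125; 56/125+69/125→1. L = 2279/1000 ≈ 2.2790.
Efficiency = H/L = 2.2686/2.2790 = 99.5%.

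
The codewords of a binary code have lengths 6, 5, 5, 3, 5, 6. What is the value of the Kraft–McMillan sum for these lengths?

0.25

With common denominator 2^6 = 64: Σ 2^(−ℓᵢ) = 1/64 + 2/64 + 2/64 + 8/64 + 2/64 + 1/64 = 16/64 = 0.25.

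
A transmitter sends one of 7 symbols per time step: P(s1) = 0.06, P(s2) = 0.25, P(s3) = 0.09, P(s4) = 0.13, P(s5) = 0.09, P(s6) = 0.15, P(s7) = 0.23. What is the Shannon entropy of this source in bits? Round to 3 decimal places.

2.650 bits

H = −Σ pᵢ log₂ pᵢ.
−0.06·log₂(0.06) = 0.2435
−0.25·log₂(0.25) = 0.5000
−0.09·log₂(0.09) = 0.3127
−0.13·log₂(0.13) = 0.3826
−0.09·log₂(0.09) = 0.3127
−0.15·log₂(0.15) = 0.4105
−0.23·log₂(0.23) = 0.4877
Sum ≈ 2.6497 → 2.650 bits.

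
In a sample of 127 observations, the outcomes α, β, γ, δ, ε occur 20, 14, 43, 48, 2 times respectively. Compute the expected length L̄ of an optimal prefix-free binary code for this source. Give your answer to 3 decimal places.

2.031 bits/symbol

Probabilities are the counts divided by 127.
Repeatedly combine the two least-probable nodes; the expected code length is the sum of the merged weights.
merge 2/127 + 14/127 → 16/127
merge 16/127 + 20/127 → 36/127
merge 36/127 + 43/127 → 79/127
merge 48/127 + 79/127 → 1
L = 16/127 + 36/127 + 79/127 + 1 = 258/127 ≈ 2.031 bits/symbol.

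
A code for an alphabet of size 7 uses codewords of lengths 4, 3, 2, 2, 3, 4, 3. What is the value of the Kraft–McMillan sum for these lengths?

With common denominator 2^4 = 16: Σ 2^(−ℓᵢ) = 1/16 + 2/16 + 4/16 + 4/16 + 2/16 + 1/16 + 2/16 = 16/16 = 1.

1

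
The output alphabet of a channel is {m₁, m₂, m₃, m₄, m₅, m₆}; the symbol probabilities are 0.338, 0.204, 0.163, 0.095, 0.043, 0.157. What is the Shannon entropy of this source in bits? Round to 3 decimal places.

2.361 bits

H = −Σ pᵢ log₂ pᵢ.
−0.338·log₂(0.338) = 0.5289
−0.204·log₂(0.204) = 0.4678
−0.163·log₂(0.163) = 0.4266
−0.095·log₂(0.095) = 0.3226
−0.043·log₂(0.043) = 0.1952
−0.157·log₂(0.157) = 0.4194
Sum ≈ 2.3605 → 2.361 bits.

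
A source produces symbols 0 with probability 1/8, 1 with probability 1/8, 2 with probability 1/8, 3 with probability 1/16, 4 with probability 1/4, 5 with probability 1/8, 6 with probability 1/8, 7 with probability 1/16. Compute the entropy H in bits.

2.875 bits

Each probability is a power of 1/2, so log₂(1/p) is an integer.
H = Σ p·log₂(1/p) = 1/8·3 + 1/8·3 + 1/8·3 + 1/16·4 + 1/4·2 + 1/8·3 + 1/8·3 + 1/16·4 = 2.875 bits.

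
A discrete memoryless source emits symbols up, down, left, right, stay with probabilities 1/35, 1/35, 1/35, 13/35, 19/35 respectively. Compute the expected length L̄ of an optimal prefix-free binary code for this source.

Repeatedly combine the two least-probable nodes; the expected code length is the sum of the merged weights.
merge 1/35 + 1/35 → 2/35
merge 1/35 + 2/35 → 3/35
merge 3/35 + 13/35 → 16/35
merge 16/35 + 19/35 → 1
L = 2/35 + 3/35 + 16/35 + 1 = 8/5 = 1.6 bits/symbol.

1.6 bits/symbol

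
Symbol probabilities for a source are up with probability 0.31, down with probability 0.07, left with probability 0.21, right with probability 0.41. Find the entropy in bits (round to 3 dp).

1.793 bits

H = −Σ pᵢ log₂ pᵢ.
−0.31·log₂(0.31) = 0.5238
−0.07·log₂(0.07) = 0.2686
−0.21·log₂(0.21) = 0.4728
−0.41·log₂(0.41) = 0.5274
Sum ≈ 1.7926 → 1.793 bits.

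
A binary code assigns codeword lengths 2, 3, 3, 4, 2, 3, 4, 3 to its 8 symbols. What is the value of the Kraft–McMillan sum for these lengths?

1.125

With common denominator 2^4 = 16: Σ 2^(−ℓᵢ) = 4/16 + 2/16 + 2/16 + 1/16 + 4/16 + 2/16 + 1/16 + 2/16 = 18/16 = 1.125.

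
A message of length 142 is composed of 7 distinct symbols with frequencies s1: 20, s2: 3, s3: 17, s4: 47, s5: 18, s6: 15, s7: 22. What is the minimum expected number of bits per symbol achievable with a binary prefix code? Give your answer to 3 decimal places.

Probabilities are the counts divided by 142.
Repeatedly combine the two least-probable nodes; the expected code length is the sum of the merged weights.
merge 3/142 + 15/142 → 9/71
merge 17/142 + 9/71 → 35/142
merge 9/71 + 10/71 → 19/71
merge 11/71 + 35/142 → 57/142
merge 19/71 + 47/142 → 85/142
merge 57/142 + 85/142 → 1
L = 9/71 + 35/142 + 19/71 + 57/142 + 85/142 + 1 = 375/142 ≈ 2.641 bits/symbol.

2.641 bits/symbol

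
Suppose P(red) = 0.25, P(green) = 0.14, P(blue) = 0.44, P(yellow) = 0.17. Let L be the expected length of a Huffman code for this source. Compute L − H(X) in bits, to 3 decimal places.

Entropy H = −Σ p log₂ p ≈ 1.8528 bits.
Huffman merges: 7/50+17/100→31/100; 1/4+31/100→14/25; 11/25+14/25→1. L = 187/100 ≈ 1.8700.
L − H = 1.8700 − 1.8528 = 0.017 bits.

0.017 bits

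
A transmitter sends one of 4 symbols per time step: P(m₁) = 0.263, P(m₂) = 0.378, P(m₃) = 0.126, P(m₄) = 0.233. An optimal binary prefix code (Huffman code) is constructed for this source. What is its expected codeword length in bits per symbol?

Repeatedly combine the two least-probable nodes; the expected code length is the sum of the merged weights.
merge 63/500 + 233/1000 → 359/1000
merge 263/1000 + 359/1000 → 311/500
merge 189/500 + 311/500 → 1
L = 359/1000 + 311/500 + 1 = 1981/1000 = 1.981 bits/symbol.

1.981 bits/symbol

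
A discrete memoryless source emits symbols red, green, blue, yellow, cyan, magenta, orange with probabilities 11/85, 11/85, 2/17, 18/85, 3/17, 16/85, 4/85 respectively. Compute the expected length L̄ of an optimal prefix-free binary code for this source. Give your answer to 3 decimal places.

Repeatedly combine the two least-probable nodes; the expected code length is the sum of the merged weights.
merge 4/85 + 2/17 → 14/85
merge 11/85 + 11/85 → 22/85
merge 14/85 + 3/17 → 29/85
merge 16/85 + 18/85 → 2/5
merge 22/85 + 29/85 → 3/5
merge 2/5 + 3/5 → 1
L = 14/85 + 22/85 + 29/85 + 2/5 + 3/5 + 1 = 47/17 ≈ 2.765 bits/symbol.

2.765 bits/symbol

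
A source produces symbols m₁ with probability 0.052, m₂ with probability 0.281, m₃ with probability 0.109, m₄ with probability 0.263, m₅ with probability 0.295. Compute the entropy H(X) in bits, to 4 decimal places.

H = −Σ pᵢ log₂ pᵢ.
−0.052·log₂(0.052) = 0.2218
−0.281·log₂(0.281) = 0.5146
−0.109·log₂(0.109) = 0.3485
−0.263·log₂(0.263) = 0.5068
−0.295·log₂(0.295) = 0.5196
Sum ≈ 2.1113 → 2.1113 bits.

2.1113 bits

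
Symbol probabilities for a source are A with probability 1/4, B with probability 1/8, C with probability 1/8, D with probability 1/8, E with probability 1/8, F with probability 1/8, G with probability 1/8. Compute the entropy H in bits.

2.75 bits

Each probability is a power of 1/2, so log₂(1/p) is an integer.
H = Σ p·log₂(1/p) = 1/4·2 + 1/8·3 + 1/8·3 + 1/8·3 + 1/8·3 + 1/8·3 + 1/8·3 = 2.75 bits.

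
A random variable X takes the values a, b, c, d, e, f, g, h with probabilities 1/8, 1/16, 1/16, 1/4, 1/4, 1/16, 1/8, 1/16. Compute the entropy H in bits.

Each probability is a power of 1/2, so log₂(1/p) is an integer.
H = Σ p·log₂(1/p) = 1/8·3 + 1/16·4 + 1/16·4 + 1/4·2 + 1/4·2 + 1/16·4 + 1/8·3 + 1/16·4 = 2.75 bits.

2.75 bits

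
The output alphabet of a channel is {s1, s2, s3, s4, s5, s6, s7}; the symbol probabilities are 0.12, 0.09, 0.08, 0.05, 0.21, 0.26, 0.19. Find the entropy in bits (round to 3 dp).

2.621 bits

H = −Σ pᵢ log₂ pᵢ.
−0.12·log₂(0.12) = 0.3671
−0.09·log₂(0.09) = 0.3127
−0.08·log₂(0.08) = 0.2915
−0.05·log₂(0.05) = 0.2161
−0.21·log₂(0.21) = 0.4728
−0.26·log₂(0.26) = 0.5053
−0.19·log₂(0.19) = 0.4552
Sum ≈ 2.6207 → 2.621 bits.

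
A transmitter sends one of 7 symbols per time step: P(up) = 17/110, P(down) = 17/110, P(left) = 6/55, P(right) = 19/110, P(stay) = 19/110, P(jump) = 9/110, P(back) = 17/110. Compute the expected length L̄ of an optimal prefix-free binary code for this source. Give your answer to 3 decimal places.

Repeatedly combine the two least-probable nodes; the expected code length is the sum of the merged weights.
merge 9/110 + 6/55 → 21/110
merge 17/110 + 17/110 → 17/55
merge 17/110 + 19/110 → 18/55
merge 19/110 + 21/110 → 4/11
merge 17/55 + 18/55 → 7/11
merge 4/11 + 7/11 → 1
L = 21/110 + 17/55 + 18/55 + 4/11 + 7/11 + 1 = 311/110 ≈ 2.827 bits/symbol.

2.827 bits/symbol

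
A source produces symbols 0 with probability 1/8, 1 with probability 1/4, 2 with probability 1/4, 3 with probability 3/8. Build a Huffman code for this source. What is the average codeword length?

2 bits/symbol

Repeatedly combine the two least-probable nodes; the expected code length is the sum of the merged weights.
merge 1/8 + 1/4 → 3/8
merge 1/4 + 3/8 → 5/8
merge 3/8 + 5/8 → 1
L = 3/8 + 5/8 + 1 = 2 bits/symbol.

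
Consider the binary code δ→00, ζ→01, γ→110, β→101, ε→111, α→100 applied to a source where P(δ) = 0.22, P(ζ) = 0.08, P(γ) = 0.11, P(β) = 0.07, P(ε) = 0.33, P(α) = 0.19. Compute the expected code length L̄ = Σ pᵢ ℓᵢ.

2.7 bits/symbol

L̄ = Σ pᵢ·ℓᵢ = 0.22·2 + 0.08·2 + 0.11·3 + 0.07·3 + 0.33·3 + 0.19·3 = 2.7 bits/symbol.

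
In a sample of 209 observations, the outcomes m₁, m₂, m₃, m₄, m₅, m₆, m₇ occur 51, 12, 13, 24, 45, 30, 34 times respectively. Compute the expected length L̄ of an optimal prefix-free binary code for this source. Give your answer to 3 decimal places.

Probabilities are the counts divided by 209.
Repeatedly combine the two least-probable nodes; the expected code length is the sum of the merged weights.
merge 12/209 + 13/209 → 25/209
merge 24/209 + 25/209 → 49/209
merge 30/209 + 34/209 → 64/209
merge 45/209 + 49/209 → 94/209
merge 51/209 + 64/209 → 115/209
merge 94/209 + 115/209 → 1
L = 25/209 + 49/209 + 64/209 + 94/209 + 115/209 + 1 = 556/209 ≈ 2.660 bits/symbol.

2.660 bits/symbol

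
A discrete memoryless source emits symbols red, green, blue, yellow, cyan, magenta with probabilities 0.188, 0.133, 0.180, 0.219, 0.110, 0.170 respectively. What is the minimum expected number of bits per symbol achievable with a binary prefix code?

2.593 bits/symbol

Repeatedly combine the two least-probable nodes; the expected code length is the sum of the merged weights.
merge 11/100 + 133/1000 → 243/1000
merge 17/100 + 9/50 → 7/20
merge 47/250 + 219/1000 → 407/1000
merge 243/1000 + 7/20 → 593/1000
merge 407/1000 + 593/1000 → 1
L = 243/1000 + 7/20 + 407/1000 + 593/1000 + 1 = 2593/1000 = 2.593 bits/symbol.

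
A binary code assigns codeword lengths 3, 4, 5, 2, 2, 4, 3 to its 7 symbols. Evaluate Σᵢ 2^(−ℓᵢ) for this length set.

With common denominator 2^5 = 32: Σ 2^(−ℓᵢ) = 4/32 + 2/32 + 1/32 + 8/32 + 8/32 + 2/32 + 4/32 = 29/32 = 0.90625.

0.90625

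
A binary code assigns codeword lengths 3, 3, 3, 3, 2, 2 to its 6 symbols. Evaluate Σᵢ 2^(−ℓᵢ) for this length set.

With common denominator 2^3 = 8: Σ 2^(−ℓᵢ) = 1/8 + 1/8 + 1/8 + 1/8 + 2/8 + 2/8 = 8/8 = 1.

1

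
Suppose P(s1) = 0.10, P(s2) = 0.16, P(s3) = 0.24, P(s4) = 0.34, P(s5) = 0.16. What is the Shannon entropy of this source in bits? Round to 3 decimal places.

2.202 bits

H = −Σ pᵢ log₂ pᵢ.
−0.10·log₂(0.10) = 0.3322
−0.16·log₂(0.16) = 0.4230
−0.24·log₂(0.24) = 0.4941
−0.34·log₂(0.34) = 0.5292
−0.16·log₂(0.16) = 0.4230
Sum ≈ 2.2015 → 2.202 bits.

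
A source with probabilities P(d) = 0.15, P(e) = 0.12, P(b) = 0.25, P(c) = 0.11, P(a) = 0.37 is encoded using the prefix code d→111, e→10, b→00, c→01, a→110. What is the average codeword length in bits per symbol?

L̄ = Σ pᵢ·ℓᵢ = 0.15·3 + 0.12·2 + 0.25·2 + 0.11·2 + 0.37·3 = 2.52 bits/symbol.

2.52 bits/symbol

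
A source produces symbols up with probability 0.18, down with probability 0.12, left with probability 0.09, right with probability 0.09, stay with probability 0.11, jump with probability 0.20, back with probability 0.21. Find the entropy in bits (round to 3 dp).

H = −Σ pᵢ log₂ pᵢ.
−0.18·log₂(0.18) = 0.4453
−0.12·log₂(0.12) = 0.3671
−0.09·log₂(0.09) = 0.3127
−0.09·log₂(0.09) = 0.3127
−0.11·log₂(0.11) = 0.3503
−0.20·log₂(0.20) = 0.4644
−0.21·log₂(0.21) = 0.4728
Sum ≈ 2.7252 → 2.725 bits.

2.725 bits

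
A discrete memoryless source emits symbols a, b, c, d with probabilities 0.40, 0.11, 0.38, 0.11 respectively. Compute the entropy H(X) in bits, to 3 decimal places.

H = −Σ pᵢ log₂ pᵢ.
−0.40·log₂(0.40) = 0.5288
−0.11·log₂(0.11) = 0.3503
−0.38·log₂(0.38) = 0.5305
−0.11·log₂(0.11) = 0.3503
Sum ≈ 1.7598 → 1.760 bits.

1.760 bits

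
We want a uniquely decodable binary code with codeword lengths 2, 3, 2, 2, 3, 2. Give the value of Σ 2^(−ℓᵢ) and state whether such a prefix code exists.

With common denominator 2^3 = 8: Σ 2^(−ℓᵢ) = 2/8 + 1/8 + 2/8 + 2/8 + 1/8 + 2/8 = 10/8 = 1.25.
Kraft's inequality requires Σ ≤ 1; here Σ = 1.25 > 1, so no such prefix code exists.

1.25; no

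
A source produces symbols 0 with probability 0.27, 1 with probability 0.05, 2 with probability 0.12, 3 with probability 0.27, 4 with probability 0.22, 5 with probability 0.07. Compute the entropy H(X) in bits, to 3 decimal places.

2.352 bits

H = −Σ pᵢ log₂ pᵢ.
−0.27·log₂(0.27) = 0.5100
−0.05·log₂(0.05) = 0.2161
−0.12·log₂(0.12) = 0.3671
−0.27·log₂(0.27) = 0.5100
−0.22·log₂(0.22) = 0.4806
−0.07·log₂(0.07) = 0.2686
Sum ≈ 2.3523 → 2.352 bits.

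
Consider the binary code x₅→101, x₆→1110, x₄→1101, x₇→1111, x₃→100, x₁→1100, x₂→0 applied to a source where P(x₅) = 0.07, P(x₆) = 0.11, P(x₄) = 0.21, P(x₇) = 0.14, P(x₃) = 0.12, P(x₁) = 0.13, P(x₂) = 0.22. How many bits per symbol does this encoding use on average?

L̄ = Σ pᵢ·ℓᵢ = 0.07·3 + 0.11·4 + 0.21·4 + 0.14·4 + 0.12·3 + 0.13·4 + 0.22·1 = 3.15 bits/symbol.

3.15 bits/symbol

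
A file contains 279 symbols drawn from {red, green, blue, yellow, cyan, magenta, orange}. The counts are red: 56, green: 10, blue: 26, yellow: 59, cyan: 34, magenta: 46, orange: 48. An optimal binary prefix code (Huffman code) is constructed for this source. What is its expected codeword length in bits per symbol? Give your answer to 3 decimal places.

2.717 bits/symbol

Probabilities are the counts divided by 279.
Repeatedly combine the two least-probable nodes; the expected code length is the sum of the merged weights.
merge 10/279 + 26/279 → 4/31
merge 34/279 + 4/31 → 70/279
merge 46/279 + 16/93 → 94/279
merge 56/279 + 59/279 → 115/279
merge 70/279 + 94/279 → 164/279
merge 115/279 + 164/279 → 1
L = 4/31 + 70/279 + 94/279 + 115/279 + 164/279 + 1 = 758/279 ≈ 2.717 bits/symbol.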